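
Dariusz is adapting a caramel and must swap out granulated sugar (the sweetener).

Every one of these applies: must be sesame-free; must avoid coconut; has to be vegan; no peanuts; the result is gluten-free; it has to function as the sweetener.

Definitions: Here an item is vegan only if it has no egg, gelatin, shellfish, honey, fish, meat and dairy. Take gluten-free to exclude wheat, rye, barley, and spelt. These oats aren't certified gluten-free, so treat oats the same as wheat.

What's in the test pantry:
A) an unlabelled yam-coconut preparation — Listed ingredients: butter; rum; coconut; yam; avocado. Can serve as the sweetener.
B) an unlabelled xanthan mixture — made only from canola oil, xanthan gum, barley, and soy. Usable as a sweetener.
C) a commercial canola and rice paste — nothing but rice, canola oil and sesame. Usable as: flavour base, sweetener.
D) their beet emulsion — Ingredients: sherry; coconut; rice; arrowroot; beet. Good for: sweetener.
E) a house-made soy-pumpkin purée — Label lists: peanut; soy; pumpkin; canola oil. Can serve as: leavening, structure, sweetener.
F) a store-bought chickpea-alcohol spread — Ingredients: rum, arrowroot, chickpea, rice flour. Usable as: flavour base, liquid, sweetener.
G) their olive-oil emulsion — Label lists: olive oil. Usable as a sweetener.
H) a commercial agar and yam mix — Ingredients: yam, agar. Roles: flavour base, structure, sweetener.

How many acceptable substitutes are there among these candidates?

A: has butter, so not vegan; has coconut, so not coconut-free — out
B: has barley, so not gluten-free — out
C: has sesame, so not sesame-free — reject
D: has coconut, so not coconut-free — out
E: has peanut, so not peanut-free — no
F: rum and rice flour etc. — none of it excluded — valid
G: every rule checks out — valid
H: works as a sweetener, no sesame, vegan — valid

3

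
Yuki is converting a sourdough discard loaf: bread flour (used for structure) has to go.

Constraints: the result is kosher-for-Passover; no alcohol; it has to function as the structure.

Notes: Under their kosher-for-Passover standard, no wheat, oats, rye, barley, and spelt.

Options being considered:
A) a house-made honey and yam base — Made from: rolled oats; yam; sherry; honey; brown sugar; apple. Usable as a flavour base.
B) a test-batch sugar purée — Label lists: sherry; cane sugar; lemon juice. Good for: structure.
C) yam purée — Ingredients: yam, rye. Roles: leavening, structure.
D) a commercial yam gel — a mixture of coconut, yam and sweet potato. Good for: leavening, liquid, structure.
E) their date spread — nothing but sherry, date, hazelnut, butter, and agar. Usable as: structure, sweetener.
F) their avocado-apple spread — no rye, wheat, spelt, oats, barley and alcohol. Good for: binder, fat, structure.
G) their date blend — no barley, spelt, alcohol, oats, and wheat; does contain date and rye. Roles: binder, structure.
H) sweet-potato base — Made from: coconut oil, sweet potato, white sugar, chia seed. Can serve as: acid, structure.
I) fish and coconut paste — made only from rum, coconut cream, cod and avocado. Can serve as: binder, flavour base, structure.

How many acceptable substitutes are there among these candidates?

A: not usable as a structure; has rolled oats, so not kosher-for-Passover (and 1 more) — no
B: has sherry, so not alcohol-free — out
C: has rye, so not kosher-for-Passover — reject
D: only coconut, yam, and sweet potato; none excluded — keep
E: has sherry, so not alcohol-free — no
F: all constraints satisfied — OK
G: has rye, so not kosher-for-Passover — out
H: coconut oil and white sugar etc. — none of it excluded — valid
I: has rum, so not alcohol-free — no

3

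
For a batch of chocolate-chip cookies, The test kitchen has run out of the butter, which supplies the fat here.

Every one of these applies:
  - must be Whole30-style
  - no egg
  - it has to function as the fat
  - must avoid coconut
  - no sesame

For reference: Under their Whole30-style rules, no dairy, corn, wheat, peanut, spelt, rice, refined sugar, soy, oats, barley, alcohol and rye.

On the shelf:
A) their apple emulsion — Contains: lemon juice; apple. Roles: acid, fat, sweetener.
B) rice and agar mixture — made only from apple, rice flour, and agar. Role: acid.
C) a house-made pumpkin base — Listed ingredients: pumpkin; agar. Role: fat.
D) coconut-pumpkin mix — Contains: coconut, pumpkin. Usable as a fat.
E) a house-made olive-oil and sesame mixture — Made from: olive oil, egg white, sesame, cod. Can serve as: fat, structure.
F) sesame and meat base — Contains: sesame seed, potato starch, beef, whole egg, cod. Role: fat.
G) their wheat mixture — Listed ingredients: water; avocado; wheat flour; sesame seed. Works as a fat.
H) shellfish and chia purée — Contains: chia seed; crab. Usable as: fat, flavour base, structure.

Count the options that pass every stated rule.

3

A: works as a fat, no coconut, Whole30-style — valid
B: not usable as a fat; has rice flour, so not Whole30-style — reject
C: only agar and pumpkin; none excluded — keep
D: has coconut, so not coconut-free — out
E: has egg white, so not egg-free; has sesame, so not sesame-free — no
F: has whole egg, so not egg-free; has sesame seed, so not sesame-free — no
G: has wheat flour, so not Whole30-style; has sesame seed, so not sesame-free — out
H: every rule checks out — OK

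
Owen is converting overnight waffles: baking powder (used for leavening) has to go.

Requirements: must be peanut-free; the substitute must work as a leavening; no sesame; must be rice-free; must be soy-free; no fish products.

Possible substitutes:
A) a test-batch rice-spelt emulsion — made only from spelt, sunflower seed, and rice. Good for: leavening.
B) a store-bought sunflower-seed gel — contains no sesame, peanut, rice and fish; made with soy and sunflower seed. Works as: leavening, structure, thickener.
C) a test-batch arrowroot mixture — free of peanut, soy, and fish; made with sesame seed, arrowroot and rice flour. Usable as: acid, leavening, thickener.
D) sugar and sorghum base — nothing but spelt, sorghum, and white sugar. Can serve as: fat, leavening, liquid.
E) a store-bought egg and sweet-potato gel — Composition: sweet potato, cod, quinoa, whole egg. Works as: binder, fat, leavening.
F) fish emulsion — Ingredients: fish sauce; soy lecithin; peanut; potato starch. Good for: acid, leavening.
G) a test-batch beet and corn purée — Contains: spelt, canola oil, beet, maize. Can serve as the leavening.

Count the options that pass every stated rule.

2

A: has rice, so not rice-free — out
B: has soy, so not soy-free — no
C: has rice flour, so not rice-free; has sesame seed, so not sesame-free — no
D: only spelt, white sugar, and sorghum; none excluded — OK
E: has cod, so not fish-free — reject
F: has soy lecithin, so not soy-free; has fish sauce, so not fish-free (and 1 more) — no
G: maize and spelt etc. — none of it excluded — keep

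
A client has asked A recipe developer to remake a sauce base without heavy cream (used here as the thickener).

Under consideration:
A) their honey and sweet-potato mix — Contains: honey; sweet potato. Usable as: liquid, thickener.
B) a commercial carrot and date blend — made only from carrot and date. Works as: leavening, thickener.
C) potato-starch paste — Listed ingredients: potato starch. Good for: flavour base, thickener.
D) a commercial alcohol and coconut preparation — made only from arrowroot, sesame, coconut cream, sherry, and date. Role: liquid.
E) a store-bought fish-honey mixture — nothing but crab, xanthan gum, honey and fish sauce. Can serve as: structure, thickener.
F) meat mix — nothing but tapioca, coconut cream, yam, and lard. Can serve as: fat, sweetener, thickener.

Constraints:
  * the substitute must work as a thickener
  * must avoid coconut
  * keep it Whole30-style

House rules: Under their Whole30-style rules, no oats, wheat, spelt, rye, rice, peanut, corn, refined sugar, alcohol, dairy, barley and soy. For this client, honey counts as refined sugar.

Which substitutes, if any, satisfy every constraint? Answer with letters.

A: has honey, so not Whole30-style — no
B: nothing on the exclusion list — keep
C: all constraints satisfied — OK
D: not usable as a thickener; has sherry, so not Whole30-style (and 1 more) — no
E: has honey, so not Whole30-style — out
F: has coconut cream, so not coconut-free — reject

B, C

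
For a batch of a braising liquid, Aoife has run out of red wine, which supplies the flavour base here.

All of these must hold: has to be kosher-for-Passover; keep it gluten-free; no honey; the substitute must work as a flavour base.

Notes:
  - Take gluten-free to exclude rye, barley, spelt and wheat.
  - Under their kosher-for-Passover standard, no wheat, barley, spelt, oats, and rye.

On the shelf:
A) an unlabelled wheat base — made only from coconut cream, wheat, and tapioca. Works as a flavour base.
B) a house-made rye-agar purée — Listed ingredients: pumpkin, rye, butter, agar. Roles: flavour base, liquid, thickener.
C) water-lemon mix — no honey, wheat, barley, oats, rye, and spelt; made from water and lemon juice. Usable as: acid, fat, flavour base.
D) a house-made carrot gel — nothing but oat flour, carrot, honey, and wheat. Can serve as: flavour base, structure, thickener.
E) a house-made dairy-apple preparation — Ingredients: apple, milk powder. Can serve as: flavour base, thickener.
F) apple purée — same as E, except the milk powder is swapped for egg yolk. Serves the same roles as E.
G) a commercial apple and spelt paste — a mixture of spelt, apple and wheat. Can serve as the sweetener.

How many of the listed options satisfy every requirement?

3

A: has wheat, so not gluten-free; has wheat, so not kosher-for-Passover — out
B: has rye, so not gluten-free; has rye, so not kosher-for-Passover — reject
C: works as a flavour base, kosher-for-Passover, gluten-free — valid
D: has wheat, so not gluten-free; has oat flour, so not kosher-for-Passover (and 1 more) — no
E: works as a flavour base, kosher-for-Passover, no honey — OK
F: no honey, gluten-free — valid
G: not usable as a flavour base; has spelt, so not gluten-free (and 1 more) — out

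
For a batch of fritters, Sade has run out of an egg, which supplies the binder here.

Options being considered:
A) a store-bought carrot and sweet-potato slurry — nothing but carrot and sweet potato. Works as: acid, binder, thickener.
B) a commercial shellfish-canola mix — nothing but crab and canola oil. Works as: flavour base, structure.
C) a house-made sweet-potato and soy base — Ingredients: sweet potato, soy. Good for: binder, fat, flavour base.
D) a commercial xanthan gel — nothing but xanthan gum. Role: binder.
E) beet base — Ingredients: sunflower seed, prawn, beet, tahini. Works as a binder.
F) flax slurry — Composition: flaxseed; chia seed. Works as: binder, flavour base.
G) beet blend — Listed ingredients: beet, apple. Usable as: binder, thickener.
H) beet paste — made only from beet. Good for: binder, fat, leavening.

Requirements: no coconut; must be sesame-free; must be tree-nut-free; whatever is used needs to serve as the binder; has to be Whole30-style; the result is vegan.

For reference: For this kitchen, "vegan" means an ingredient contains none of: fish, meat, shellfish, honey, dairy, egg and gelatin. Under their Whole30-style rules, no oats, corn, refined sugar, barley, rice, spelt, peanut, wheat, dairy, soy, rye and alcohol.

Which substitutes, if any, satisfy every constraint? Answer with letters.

A, D, F, G, H

A: every rule checks out — valid
B: not usable as a binder; has crab, so not vegan — reject
C: has soy, so not Whole30-style — reject
D: all constraints satisfied — OK
E: has prawn, so not vegan; has tahini, so not sesame-free — no
F: nothing on the exclusion list — valid
G: no tree nuts, vegan — OK
H: only beet; none excluded — OK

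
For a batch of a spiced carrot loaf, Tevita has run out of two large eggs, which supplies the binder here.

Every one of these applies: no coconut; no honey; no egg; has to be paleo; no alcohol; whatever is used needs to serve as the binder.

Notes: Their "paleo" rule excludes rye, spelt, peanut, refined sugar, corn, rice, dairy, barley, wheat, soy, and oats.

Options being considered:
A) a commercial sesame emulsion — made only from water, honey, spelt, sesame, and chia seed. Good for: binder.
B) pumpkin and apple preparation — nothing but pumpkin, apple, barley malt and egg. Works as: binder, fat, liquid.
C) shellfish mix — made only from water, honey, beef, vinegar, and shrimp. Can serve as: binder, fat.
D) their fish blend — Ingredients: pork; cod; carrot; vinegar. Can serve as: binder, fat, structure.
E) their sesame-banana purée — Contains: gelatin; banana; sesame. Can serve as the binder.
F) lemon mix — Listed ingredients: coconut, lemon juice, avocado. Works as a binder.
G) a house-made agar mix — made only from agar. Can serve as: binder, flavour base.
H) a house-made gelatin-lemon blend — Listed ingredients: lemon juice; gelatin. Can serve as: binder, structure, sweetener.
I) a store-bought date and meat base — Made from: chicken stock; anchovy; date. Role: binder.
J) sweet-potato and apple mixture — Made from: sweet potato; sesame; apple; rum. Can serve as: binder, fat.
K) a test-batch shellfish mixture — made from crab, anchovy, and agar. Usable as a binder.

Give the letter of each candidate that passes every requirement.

A: has spelt, so not paleo; has honey, so not honey-free — reject
B: has barley malt, so not paleo; has egg, so not egg-free — out
C: has honey, so not honey-free — out
D: cod and pork etc. — none of it excluded — OK
E: every rule checks out — valid
F: has coconut, so not coconut-free — no
G: all constraints satisfied — valid
H: only gelatin and lemon juice; none excluded — OK
I: all constraints satisfied — keep
J: has rum, so not alcohol-free — out
K: nothing on the exclusion list — keep

D, E, G, H, I, K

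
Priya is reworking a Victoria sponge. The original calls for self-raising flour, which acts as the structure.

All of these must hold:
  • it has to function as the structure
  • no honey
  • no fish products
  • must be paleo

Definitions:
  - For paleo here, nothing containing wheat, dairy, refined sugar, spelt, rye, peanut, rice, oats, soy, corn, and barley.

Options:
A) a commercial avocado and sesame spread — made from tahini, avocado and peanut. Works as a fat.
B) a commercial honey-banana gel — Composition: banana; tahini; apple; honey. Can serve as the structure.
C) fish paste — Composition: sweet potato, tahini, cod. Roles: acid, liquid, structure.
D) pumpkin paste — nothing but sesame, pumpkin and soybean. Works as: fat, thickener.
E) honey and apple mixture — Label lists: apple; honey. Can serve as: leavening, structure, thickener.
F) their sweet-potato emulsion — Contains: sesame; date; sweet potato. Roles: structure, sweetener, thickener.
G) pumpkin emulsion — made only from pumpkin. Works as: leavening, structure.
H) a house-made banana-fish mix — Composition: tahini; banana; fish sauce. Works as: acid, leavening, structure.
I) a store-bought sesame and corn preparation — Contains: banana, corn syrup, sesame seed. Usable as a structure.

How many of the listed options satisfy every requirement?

2

A: not usable as a structure; has peanut, so not paleo — no
B: has honey, so not honey-free — out
C: has cod, so not fish-free — no
D: not usable as a structure; has soybean, so not paleo — out
E: has honey, so not honey-free — out
F: all constraints satisfied — OK
G: every rule checks out — OK
H: has fish sauce, so not fish-free — no
I: has corn syrup, so not paleo — reject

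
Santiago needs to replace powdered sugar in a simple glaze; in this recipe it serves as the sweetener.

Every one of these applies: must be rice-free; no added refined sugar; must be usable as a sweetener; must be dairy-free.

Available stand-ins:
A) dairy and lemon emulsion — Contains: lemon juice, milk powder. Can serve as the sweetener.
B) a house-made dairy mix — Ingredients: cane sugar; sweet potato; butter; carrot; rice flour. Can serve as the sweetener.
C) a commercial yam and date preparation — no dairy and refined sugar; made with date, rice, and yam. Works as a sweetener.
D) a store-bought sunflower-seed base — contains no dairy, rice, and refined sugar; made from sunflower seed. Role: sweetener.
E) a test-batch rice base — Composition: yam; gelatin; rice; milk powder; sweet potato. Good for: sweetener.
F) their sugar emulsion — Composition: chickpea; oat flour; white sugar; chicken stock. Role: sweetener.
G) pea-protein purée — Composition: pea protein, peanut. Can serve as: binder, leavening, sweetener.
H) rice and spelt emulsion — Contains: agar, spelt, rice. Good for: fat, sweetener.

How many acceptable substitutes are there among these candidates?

A: has milk powder, so not dairy-free — out
B: has butter, so not dairy-free; has cane sugar, so not no-added-sugar (and 1 more) — reject
C: has rice, so not rice-free — out
D: works as a sweetener, no dairy, no refined sugar — keep
E: has milk powder, so not dairy-free; has rice, so not rice-free — out
F: has white sugar, so not no-added-sugar — reject
G: only peanut and pea protein; none excluded — OK
H: has rice, so not rice-free — out

2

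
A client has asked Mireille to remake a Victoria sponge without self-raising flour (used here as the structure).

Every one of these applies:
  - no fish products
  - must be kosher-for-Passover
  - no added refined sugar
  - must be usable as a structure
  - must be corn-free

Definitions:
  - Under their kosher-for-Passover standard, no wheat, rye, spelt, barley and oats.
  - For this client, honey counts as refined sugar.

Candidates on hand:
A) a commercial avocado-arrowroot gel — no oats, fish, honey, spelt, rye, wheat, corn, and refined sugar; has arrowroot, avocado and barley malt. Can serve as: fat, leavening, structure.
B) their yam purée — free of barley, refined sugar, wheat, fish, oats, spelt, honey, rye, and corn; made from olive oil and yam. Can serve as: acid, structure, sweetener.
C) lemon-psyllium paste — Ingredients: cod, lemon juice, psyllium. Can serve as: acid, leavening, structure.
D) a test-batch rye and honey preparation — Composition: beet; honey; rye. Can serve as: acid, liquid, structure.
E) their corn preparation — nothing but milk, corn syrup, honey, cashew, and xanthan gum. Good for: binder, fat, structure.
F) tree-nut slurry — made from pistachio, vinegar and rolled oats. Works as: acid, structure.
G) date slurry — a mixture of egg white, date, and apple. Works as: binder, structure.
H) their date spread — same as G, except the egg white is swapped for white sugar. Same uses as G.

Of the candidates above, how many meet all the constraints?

A: has barley malt, so not kosher-for-Passover — reject
B: no fish, kosher-for-Passover — OK
C: has cod, so not fish-free — out
D: has rye, so not kosher-for-Passover; has honey, so not no-added-sugar — out
E: has honey, so not no-added-sugar; has corn syrup, so not corn-free — reject
F: has rolled oats, so not kosher-for-Passover — no
G: only egg white, apple, and date; none excluded — valid
H: has white sugar, so not no-added-sugar — reject

2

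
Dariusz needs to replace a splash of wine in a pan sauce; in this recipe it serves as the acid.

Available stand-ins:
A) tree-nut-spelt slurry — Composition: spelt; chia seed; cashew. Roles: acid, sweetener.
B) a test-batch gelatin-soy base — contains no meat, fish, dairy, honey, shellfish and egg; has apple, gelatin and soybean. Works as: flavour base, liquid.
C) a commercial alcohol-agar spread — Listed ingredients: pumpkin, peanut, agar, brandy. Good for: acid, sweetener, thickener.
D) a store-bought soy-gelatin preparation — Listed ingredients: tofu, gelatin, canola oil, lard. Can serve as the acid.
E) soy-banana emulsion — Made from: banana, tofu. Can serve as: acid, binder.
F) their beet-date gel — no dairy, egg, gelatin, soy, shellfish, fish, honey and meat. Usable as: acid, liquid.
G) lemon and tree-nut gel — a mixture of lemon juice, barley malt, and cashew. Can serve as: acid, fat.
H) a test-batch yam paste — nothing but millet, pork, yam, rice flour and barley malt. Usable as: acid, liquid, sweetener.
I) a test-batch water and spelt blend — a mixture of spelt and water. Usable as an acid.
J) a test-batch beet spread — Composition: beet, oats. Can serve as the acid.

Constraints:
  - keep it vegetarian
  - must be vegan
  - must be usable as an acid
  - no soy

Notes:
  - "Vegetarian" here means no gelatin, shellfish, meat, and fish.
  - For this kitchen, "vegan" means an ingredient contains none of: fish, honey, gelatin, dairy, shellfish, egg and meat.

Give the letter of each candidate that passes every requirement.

A: every rule checks out — OK
B: not usable as an acid; has gelatin, so not vegetarian (and 2 more) — no
C: brandy and peanut etc. — none of it excluded — valid
D: has gelatin, so not vegetarian; has gelatin, so not vegan (and 1 more) — out
E: has tofu, so not soy-free — out
F: vegan, vegetarian — valid
G: no soy, vegan — keep
H: has pork, so not vegetarian; has pork, so not vegan — no
I: works as an acid, vegetarian, vegan — OK
J: nothing on the exclusion list — valid

A, C, F, G, I, J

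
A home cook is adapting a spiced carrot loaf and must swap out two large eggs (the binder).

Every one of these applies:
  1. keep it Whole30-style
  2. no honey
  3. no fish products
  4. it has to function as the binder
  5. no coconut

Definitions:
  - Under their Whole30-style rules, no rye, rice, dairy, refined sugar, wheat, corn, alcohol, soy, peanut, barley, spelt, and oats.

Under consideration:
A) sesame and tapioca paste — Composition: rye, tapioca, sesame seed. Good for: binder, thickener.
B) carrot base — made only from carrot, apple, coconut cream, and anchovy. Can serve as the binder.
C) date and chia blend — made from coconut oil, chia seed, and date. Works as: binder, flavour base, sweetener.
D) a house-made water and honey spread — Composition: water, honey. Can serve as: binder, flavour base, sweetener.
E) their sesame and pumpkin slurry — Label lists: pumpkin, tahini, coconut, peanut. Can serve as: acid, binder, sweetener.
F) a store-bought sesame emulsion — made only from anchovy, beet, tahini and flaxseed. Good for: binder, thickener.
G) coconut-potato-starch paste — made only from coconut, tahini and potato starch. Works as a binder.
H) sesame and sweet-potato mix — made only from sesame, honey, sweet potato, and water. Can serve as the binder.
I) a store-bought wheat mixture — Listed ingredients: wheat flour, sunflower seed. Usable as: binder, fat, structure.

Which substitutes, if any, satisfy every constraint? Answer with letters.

none

A: has rye, so not Whole30-style — out
B: has anchovy, so not fish-free; has coconut cream, so not coconut-free — reject
C: has coconut oil, so not coconut-free — reject
D: has honey, so not honey-free — out
E: has peanut, so not Whole30-style; has coconut, so not coconut-free — no
F: has anchovy, so not fish-free — no
G: has coconut, so not coconut-free — no
H: has honey, so not honey-free — reject
I: has wheat flour, so not Whole30-style — reject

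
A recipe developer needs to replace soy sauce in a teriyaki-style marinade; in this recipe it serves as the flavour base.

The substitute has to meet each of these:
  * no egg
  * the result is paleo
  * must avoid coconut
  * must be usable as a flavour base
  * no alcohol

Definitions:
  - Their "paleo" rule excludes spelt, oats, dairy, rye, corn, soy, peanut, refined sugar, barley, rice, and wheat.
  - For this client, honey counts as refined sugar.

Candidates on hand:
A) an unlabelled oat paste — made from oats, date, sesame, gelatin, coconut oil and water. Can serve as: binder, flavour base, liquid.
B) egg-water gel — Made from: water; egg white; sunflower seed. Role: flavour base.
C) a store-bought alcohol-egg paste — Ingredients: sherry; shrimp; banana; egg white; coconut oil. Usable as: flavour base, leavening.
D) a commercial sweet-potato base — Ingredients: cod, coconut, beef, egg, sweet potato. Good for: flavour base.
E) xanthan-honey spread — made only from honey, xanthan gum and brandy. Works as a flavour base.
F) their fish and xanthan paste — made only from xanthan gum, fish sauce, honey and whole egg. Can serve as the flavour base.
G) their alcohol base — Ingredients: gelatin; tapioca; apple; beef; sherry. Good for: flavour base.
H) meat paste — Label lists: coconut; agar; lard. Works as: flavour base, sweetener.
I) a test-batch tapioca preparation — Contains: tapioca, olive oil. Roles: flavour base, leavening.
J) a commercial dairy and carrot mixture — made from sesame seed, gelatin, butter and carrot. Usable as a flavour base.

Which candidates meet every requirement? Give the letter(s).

A: has oats, so not paleo; has coconut oil, so not coconut-free — reject
B: has egg white, so not egg-free — out
C: has egg white, so not egg-free; has sherry, so not alcohol-free (and 1 more) — out
D: has egg, so not egg-free; has coconut, so not coconut-free — reject
E: has honey, so not paleo; has brandy, so not alcohol-free — out
F: has honey, so not paleo; has whole egg, so not egg-free — reject
G: has sherry, so not alcohol-free — out
H: has coconut, so not coconut-free — out
I: no egg, no coconut — keep
J: has butter, so not paleo — out

I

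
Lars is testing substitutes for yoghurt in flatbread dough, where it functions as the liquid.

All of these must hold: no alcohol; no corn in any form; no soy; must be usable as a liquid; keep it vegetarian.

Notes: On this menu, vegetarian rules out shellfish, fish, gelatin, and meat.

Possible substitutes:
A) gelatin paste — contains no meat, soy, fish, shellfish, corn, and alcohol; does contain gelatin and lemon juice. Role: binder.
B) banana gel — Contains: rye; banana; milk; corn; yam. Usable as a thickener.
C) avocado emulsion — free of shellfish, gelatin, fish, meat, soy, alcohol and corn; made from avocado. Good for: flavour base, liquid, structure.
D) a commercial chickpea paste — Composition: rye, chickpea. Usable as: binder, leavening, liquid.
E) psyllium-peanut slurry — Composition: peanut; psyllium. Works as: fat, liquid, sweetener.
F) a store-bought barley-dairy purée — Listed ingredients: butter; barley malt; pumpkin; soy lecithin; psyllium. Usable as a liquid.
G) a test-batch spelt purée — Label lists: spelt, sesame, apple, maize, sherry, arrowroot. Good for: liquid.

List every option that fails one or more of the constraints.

A: not usable as a liquid; has gelatin, so not vegetarian — no
B: not usable as a liquid; has corn, so not corn-free — no
C: no alcohol, no soy — valid
D: only rye and chickpea; none excluded — valid
E: every rule checks out — OK
F: has soy lecithin, so not soy-free — out
G: has maize, so not corn-free; has sherry, so not alcohol-free — out

A, B, F, G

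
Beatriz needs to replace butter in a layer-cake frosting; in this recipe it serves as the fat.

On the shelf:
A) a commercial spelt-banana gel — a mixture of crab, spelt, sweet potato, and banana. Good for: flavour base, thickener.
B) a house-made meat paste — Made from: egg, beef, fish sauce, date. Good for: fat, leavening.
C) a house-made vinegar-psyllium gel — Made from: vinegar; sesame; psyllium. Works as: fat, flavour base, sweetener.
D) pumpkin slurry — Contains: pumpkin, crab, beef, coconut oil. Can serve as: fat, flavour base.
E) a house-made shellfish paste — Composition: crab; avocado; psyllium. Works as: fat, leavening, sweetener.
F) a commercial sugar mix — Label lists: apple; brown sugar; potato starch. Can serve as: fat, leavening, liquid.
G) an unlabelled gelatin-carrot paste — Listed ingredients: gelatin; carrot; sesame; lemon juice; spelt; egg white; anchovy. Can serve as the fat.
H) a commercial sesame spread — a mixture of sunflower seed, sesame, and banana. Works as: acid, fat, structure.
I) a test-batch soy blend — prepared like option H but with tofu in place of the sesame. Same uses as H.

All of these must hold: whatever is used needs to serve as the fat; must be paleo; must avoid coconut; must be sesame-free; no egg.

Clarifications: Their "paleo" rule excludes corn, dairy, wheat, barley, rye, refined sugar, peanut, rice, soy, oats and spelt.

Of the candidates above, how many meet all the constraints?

A: not usable as a fat; has spelt, so not paleo — no
B: has egg, so not egg-free — out
C: has sesame, so not sesame-free — out
D: has coconut oil, so not coconut-free — out
E: nothing on the exclusion list — valid
F: has brown sugar, so not paleo — reject
G: has spelt, so not paleo; has egg white, so not egg-free (and 1 more) — no
H: has sesame, so not sesame-free — no
I: has tofu, so not paleo — out

1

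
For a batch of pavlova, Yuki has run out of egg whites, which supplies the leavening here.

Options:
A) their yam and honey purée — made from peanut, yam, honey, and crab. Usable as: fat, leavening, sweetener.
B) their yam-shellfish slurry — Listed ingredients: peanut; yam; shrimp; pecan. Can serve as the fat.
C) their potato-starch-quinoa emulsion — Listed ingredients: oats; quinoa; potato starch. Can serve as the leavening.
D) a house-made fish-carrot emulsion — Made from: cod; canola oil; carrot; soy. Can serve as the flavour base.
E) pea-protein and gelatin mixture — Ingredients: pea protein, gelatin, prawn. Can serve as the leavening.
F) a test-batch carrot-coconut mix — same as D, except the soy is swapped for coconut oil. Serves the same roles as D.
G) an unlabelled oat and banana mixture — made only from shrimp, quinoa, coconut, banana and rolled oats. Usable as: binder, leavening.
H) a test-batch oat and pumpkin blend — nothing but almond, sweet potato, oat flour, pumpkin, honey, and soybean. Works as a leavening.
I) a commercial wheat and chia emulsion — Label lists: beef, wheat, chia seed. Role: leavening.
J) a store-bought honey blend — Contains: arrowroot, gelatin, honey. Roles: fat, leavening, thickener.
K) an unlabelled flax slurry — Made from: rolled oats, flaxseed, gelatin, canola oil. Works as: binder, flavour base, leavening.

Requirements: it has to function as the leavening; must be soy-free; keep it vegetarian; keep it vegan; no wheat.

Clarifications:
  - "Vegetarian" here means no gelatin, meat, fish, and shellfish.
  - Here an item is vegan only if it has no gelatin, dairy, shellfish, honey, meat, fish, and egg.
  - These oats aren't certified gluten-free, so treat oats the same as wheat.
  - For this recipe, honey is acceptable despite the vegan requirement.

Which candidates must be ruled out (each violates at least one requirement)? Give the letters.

A: has crab, so not vegetarian; has crab, so not vegan — out
B: not usable as a leavening; has shrimp, so not vegetarian (and 1 more) — out
C: has oats, so not wheat-free — reject
D: not usable as a leavening; has cod, so not vegetarian (and 2 more) — no
E: has gelatin, so not vegetarian; has gelatin, so not vegan — no
F: not usable as a leavening; has cod, so not vegetarian (and 1 more) — out
G: has shrimp, so not vegetarian; has shrimp, so not vegan (and 1 more) — out
H: has oat flour, so not wheat-free; has soybean, so not soy-free — reject
I: has beef, so not vegetarian; has beef, so not vegan (and 1 more) — reject
J: has gelatin, so not vegetarian; has gelatin, so not vegan — out
K: has gelatin, so not vegetarian; has gelatin, so not vegan (and 1 more) — no

A, B, C, D, E, F, G, H, I, J, K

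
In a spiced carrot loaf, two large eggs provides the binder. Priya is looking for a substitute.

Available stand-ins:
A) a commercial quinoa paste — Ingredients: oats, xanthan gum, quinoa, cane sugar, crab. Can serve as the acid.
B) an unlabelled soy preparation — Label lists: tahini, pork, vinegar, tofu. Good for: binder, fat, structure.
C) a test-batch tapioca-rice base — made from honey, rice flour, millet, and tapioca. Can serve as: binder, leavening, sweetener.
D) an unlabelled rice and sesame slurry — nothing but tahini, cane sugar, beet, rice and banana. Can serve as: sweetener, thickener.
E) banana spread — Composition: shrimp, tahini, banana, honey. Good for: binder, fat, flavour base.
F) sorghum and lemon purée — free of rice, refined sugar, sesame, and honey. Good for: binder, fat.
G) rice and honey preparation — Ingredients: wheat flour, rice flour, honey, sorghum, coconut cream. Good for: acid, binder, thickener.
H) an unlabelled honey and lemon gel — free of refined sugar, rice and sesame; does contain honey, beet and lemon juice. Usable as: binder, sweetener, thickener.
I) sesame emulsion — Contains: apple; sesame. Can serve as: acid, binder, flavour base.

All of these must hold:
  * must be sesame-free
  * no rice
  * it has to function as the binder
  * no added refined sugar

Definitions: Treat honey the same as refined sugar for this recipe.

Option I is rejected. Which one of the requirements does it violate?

sesame-free

usable as a binder: satisfied
no-added-sugar: satisfied
sesame-free: has sesame — fails
rice-free: satisfied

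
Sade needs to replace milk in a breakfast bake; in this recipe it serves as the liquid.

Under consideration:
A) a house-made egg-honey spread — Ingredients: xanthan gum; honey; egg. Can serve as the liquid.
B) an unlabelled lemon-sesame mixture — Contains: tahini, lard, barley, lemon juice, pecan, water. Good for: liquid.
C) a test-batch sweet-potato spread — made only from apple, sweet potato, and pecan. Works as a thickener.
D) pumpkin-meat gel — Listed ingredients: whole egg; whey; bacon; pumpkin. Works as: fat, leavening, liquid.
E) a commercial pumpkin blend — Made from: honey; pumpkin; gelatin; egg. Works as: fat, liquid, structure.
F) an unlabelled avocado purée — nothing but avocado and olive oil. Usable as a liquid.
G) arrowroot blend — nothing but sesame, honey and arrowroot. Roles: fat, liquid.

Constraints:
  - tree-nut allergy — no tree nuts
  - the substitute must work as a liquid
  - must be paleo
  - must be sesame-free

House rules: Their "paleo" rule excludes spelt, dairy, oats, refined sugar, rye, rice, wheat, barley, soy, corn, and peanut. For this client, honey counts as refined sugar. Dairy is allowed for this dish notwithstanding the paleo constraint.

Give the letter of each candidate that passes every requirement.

D, F

A: has honey, so not paleo — reject
B: has barley, so not paleo; has tahini, so not sesame-free (and 1 more) — out
C: not usable as a liquid; has pecan, so not tree-nut-free — no
D: dairy is permitted under the paleo carve-out; nothing else excluded — valid
E: has honey, so not paleo — out
F: only avocado and olive oil; none excluded — valid
G: has honey, so not paleo; has sesame, so not sesame-free — out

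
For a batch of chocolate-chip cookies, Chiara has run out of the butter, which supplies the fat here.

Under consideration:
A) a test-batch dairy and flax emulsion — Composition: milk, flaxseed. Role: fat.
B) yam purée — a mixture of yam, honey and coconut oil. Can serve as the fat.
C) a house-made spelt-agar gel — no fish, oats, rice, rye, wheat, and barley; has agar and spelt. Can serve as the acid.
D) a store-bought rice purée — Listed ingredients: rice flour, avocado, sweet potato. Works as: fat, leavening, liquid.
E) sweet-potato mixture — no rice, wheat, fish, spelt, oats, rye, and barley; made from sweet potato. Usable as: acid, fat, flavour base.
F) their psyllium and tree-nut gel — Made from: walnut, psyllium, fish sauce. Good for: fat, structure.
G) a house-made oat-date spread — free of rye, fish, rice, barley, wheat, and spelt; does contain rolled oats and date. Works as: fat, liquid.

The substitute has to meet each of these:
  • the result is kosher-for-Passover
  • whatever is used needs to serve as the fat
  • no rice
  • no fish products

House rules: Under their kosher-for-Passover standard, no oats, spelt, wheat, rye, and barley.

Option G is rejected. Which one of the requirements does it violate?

usable as a fat: satisfied
kosher-for-Passover: has rolled oats — fails
rice-free: satisfied
fish-free: satisfied

kosher-for-Passover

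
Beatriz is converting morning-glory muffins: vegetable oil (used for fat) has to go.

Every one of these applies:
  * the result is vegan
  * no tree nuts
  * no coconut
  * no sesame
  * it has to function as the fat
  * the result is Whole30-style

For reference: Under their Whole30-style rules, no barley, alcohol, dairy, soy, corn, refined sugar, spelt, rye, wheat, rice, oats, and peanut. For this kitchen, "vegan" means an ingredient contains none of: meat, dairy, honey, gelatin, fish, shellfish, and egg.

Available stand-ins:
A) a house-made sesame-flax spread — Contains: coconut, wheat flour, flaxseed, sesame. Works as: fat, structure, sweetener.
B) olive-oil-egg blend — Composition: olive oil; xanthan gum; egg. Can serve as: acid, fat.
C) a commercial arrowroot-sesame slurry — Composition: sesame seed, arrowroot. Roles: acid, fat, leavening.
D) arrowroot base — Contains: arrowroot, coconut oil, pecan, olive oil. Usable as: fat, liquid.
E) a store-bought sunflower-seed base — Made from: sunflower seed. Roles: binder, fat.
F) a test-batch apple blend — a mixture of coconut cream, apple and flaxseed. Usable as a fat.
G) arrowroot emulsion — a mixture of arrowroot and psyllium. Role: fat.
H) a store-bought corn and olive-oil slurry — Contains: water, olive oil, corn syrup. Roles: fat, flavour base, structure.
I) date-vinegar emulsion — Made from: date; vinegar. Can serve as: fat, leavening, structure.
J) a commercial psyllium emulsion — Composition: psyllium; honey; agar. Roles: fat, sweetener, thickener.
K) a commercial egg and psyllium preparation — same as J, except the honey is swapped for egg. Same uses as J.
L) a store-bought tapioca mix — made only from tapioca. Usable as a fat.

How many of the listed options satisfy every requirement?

A: has wheat flour, so not Whole30-style; has sesame, so not sesame-free (and 1 more) — reject
B: has egg, so not vegan — reject
C: has sesame seed, so not sesame-free — no
D: has pecan, so not tree-nut-free; has coconut oil, so not coconut-free — no
E: all constraints satisfied — valid
F: has coconut cream, so not coconut-free — out
G: works as a fat, vegan, Whole30-style — keep
H: has corn syrup, so not Whole30-style — no
I: only vinegar and date; none excluded — keep
J: has honey, so not vegan — reject
K: has egg, so not vegan — no
L: no tree nuts, vegan — OK

4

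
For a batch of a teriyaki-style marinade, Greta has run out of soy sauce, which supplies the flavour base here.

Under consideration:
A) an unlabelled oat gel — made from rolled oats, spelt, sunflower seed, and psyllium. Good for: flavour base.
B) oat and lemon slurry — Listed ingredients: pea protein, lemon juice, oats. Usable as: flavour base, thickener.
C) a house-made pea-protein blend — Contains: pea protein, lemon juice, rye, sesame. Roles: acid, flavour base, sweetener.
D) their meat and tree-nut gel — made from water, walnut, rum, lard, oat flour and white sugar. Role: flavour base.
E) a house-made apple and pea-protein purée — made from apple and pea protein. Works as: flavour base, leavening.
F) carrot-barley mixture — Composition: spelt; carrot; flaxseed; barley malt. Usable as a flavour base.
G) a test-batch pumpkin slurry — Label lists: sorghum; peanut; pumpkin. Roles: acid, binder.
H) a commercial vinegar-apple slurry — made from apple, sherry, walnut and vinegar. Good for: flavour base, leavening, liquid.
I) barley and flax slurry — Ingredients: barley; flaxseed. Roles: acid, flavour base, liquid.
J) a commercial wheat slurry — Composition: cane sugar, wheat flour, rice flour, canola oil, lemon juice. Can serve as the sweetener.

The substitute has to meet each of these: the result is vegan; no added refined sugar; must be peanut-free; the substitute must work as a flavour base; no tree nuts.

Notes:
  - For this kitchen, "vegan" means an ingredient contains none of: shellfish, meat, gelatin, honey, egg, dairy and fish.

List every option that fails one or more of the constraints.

A: rolled oats and spelt etc. — none of it excluded — valid
B: works as a flavour base, no refined sugar, no peanut — valid
C: works as a flavour base, no peanut, no tree nuts — OK
D: has lard, so not vegan; has walnut, so not tree-nut-free (and 1 more) — out
E: every rule checks out — keep
F: every rule checks out — OK
G: not usable as a flavour base; has peanut, so not peanut-free — reject
H: has walnut, so not tree-nut-free — reject
I: every rule checks out — keep
J: not usable as a flavour base; has cane sugar, so not no-added-sugar — no

D, G, H, J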